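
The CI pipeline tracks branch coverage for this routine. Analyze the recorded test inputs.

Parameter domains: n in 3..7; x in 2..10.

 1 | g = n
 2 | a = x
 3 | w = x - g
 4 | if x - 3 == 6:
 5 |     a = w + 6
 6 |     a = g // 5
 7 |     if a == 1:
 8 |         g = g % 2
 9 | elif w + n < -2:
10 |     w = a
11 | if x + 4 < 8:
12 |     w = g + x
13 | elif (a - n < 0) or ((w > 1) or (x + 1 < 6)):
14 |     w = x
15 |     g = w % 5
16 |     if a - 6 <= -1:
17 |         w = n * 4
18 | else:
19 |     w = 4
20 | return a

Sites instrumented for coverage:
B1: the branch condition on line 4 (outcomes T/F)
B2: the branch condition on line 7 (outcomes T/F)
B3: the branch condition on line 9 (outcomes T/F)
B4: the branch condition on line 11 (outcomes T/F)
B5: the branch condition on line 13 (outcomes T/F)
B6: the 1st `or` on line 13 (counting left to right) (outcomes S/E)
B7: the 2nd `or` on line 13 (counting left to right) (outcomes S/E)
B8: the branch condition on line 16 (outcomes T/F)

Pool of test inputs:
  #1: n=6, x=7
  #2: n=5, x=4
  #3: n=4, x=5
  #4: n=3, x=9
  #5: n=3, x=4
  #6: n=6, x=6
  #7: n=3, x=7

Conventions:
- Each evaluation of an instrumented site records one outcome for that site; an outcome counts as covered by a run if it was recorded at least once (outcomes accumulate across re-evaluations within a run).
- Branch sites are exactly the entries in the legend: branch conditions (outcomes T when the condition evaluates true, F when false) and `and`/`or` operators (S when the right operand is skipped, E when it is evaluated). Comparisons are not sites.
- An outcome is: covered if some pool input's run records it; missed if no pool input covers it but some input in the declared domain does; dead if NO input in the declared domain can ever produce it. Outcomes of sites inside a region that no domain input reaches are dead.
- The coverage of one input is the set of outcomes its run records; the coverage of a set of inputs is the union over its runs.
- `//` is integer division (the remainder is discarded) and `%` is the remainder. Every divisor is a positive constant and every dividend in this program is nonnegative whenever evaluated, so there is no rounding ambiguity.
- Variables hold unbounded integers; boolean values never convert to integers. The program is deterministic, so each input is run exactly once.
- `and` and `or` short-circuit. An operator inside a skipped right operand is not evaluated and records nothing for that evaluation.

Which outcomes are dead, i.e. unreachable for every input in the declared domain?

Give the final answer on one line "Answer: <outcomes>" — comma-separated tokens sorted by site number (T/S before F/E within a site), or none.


checking every outcome against all 45 domain inputs:
  B3=T: no domain input ever produces it -> dead
  reachable outcomes have witnesses, e.g. B1=T (e.g. n=3, x=9), B1=F (e.g. n=3, x=2), B2=T (e.g. n=5, x=9), B2=F (e.g. n=3, x=9)
Answer: B3=T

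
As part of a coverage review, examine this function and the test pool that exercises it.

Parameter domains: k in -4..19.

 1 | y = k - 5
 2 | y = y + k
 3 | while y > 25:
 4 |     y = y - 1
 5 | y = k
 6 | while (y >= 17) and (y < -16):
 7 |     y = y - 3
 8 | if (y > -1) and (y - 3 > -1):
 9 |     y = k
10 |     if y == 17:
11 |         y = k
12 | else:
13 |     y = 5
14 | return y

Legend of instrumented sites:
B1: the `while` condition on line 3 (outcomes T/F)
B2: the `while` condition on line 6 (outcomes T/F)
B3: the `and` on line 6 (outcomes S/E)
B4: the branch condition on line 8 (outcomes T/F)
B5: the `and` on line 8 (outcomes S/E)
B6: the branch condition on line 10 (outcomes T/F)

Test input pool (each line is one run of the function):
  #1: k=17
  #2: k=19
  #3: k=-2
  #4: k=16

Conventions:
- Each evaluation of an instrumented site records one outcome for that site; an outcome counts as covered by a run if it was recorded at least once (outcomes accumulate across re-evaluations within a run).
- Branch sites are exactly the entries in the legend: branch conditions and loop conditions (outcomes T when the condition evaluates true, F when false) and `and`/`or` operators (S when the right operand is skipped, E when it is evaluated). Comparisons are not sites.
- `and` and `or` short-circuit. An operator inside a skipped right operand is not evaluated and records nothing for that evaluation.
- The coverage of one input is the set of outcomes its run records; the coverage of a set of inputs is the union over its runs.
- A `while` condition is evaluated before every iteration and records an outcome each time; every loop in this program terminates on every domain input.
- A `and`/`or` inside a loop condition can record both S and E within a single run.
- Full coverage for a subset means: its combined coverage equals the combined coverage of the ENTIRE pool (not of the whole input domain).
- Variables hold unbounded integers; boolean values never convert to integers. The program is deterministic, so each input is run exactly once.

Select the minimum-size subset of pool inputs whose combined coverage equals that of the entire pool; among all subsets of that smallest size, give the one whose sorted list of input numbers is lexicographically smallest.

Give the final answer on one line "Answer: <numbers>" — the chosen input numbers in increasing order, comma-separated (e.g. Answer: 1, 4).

input #1, k=17: events B1->T, B1->T, B1->T, B1->T, B1->F, B3->E, B2->F, B5->E, B4->T, B6->T; outcomes B1=T, B1=F, B2=F, B3=E, B4=T, B5=E, B6=T
input #2, k=19: events B1->T, B1->T, B1->T, B1->T, B1->T, B1->T, B1->T, B1->T, B1->F, B3->E, B2->F, B5->E, B4->T, B6->F; outcomes B1=T, B1=F, B2=F, B3=E, B4=T, B5=E, B6=F
input #3, k=-2: events B1->F, B3->S, B2->F, B5->S, B4->F; outcomes B1=F, B2=F, B3=S, B4=F, B5=S
input #4, k=16: events B1->T, B1->T, B1->F, B3->S, B2->F, B5->E, B4->T, B6->F; outcomes B1=T, B1=F, B2=F, B3=S, B4=T, B5=E, B6=F
pool-wide coverage (11 outcomes): B1=T, B1=F, B2=F, B3=S, B3=E, B4=T, B4=F, B5=S, B5=E, B6=T, B6=F
size 1 is not enough: best union over all size-1 subsets is 7/11
size 2 is not enough: best union over all size-2 subsets is 10/11
inputs {1, 2, 3} (size 3) cover everything; no size-3 subset with a lexicographically smaller index list covers all 11

Answer: 1, 2, 3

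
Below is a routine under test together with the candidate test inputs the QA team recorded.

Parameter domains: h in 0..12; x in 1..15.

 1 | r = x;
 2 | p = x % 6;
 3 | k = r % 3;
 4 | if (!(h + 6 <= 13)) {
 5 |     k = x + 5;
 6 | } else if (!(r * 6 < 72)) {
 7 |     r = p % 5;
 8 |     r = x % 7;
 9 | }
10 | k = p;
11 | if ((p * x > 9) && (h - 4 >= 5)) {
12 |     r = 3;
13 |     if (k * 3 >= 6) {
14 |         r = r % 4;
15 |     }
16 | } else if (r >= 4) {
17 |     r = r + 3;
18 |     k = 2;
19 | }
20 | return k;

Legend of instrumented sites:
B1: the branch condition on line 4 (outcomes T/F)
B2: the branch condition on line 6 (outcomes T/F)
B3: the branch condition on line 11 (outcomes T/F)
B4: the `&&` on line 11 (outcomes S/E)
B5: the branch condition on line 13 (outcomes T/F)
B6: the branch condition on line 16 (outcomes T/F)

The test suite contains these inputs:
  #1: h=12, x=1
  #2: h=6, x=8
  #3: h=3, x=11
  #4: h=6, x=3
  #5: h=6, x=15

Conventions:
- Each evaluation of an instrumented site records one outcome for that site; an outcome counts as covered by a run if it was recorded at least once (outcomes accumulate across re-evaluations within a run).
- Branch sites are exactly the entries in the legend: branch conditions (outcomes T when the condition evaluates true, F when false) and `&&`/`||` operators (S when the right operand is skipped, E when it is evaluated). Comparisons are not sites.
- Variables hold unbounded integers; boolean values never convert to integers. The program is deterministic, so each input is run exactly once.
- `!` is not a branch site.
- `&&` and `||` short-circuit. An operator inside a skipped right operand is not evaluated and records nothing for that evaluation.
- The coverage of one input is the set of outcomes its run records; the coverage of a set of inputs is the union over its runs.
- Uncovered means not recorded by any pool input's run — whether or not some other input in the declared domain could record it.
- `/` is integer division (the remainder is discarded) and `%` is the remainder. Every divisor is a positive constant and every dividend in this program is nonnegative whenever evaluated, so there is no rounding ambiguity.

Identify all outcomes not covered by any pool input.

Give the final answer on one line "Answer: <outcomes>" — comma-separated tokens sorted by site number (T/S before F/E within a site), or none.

input #1, h=12, x=1: outcomes B1=T, B3=F, B4=S, B6=F
input #2, h=6, x=8: outcomes B1=F, B2=F, B3=F, B4=E, B6=T
input #3, h=3, x=11: outcomes B1=F, B2=F, B3=F, B4=E, B6=T
input #4, h=6, x=3: outcomes B1=F, B2=F, B3=F, B4=S, B6=F
input #5, h=6, x=15: outcomes B1=F, B2=T, B3=F, B4=E, B6=F
union over the pool: B1=T, B1=F, B2=T, B2=F, B3=F, B4=S, B4=E, B6=T, B6=F
uncovered (3 of 12): B3=T, B5=T, B5=F

Answer: B3=T, B5=T, B5=F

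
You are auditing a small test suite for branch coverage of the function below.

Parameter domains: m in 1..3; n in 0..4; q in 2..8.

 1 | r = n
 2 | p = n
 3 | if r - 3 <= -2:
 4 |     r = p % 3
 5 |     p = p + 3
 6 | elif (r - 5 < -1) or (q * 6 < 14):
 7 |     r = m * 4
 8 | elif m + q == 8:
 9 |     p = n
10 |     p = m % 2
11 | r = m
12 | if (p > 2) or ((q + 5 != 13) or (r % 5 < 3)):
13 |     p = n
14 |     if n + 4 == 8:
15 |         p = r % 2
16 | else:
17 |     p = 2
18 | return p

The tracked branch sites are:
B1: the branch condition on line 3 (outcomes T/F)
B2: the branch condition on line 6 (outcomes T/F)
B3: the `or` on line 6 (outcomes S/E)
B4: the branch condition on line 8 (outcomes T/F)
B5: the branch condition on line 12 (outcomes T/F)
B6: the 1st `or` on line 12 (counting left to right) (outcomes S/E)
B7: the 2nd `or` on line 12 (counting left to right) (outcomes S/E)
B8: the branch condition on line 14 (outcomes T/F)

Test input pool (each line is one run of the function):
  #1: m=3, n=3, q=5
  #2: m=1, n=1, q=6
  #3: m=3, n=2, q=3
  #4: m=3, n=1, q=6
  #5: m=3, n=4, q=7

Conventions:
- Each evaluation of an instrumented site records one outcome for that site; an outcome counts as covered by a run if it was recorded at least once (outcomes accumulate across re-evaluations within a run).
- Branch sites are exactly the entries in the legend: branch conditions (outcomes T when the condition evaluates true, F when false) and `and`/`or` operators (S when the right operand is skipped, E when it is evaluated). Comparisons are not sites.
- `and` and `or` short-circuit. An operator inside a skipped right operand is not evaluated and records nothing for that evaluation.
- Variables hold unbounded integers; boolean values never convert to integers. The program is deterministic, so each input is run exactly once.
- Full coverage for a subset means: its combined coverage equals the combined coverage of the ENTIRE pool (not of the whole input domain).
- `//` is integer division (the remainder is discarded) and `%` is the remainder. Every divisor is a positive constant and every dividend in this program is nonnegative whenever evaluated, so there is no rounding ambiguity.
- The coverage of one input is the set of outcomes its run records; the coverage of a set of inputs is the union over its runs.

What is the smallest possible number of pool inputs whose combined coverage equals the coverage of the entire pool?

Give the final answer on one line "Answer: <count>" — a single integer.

input #1, m=3, n=3, q=5: events B1->F, B3->S, B2->T, B6->S, B5->T, B8->F; outcomes B1=F, B2=T, B3=S, B5=T, B6=S, B8=F
input #2, m=1, n=1, q=6: events B1->T, B6->S, B5->T, B8->F; outcomes B1=T, B5=T, B6=S, B8=F
input #3, m=3, n=2, q=3: events B1->F, B3->S, B2->T, B6->E, B7->S, B5->T, B8->F; outcomes B1=F, B2=T, B3=S, B5=T, B6=E, B7=S, B8=F
input #4, m=3, n=1, q=6: events B1->T, B6->S, B5->T, B8->F; outcomes B1=T, B5=T, B6=S, B8=F
input #5, m=3, n=4, q=7: events B1->F, B3->E, B2->F, B4->F, B6->S, B5->T, B8->T; outcomes B1=F, B2=F, B3=E, B4=F, B5=T, B6=S, B8=T
union over all inputs: B1=T, B1=F, B2=T, B2=F, B3=S, B3=E, B4=F, B5=T, B6=S, B6=E, B7=S, B8=T, B8=F (13 outcomes)
size 1 is not enough: best union over all size-1 subsets is 7/13
size 2 is not enough: best union over all size-2 subsets is 12/13
inputs {2, 3, 5} (size 3) cover everything; no size-3 subset with a lexicographically smaller index list covers all 13

Answer: 3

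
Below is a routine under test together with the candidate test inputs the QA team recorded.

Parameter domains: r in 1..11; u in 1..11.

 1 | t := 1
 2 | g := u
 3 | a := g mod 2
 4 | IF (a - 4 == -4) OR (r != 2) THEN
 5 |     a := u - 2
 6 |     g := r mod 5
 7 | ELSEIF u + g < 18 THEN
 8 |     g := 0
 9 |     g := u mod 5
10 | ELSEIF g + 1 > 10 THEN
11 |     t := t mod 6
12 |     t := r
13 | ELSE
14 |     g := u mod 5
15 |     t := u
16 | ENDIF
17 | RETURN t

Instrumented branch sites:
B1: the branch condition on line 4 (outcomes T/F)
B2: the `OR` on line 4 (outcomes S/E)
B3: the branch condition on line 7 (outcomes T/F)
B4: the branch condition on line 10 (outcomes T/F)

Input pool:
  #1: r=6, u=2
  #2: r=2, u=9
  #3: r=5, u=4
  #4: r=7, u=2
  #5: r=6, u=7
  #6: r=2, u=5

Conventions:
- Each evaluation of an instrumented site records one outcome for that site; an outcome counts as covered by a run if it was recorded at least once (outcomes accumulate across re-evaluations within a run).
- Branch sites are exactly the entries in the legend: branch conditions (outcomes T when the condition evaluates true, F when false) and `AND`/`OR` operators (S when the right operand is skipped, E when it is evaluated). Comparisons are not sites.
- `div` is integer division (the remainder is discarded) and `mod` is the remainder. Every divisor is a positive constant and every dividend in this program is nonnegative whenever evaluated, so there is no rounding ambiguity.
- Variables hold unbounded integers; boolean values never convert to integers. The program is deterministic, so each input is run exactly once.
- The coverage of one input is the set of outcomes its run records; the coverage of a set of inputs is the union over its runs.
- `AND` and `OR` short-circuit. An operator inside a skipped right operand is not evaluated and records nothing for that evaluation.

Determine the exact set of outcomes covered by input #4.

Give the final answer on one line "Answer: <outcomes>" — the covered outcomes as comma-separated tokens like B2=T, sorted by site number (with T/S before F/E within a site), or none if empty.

Simulating input #4 (r=7, u=2) step by step:
  B2->S, B1->T
deduplicating events, the covered set is: B1=T, B2=S

Answer: B1=T, B2=S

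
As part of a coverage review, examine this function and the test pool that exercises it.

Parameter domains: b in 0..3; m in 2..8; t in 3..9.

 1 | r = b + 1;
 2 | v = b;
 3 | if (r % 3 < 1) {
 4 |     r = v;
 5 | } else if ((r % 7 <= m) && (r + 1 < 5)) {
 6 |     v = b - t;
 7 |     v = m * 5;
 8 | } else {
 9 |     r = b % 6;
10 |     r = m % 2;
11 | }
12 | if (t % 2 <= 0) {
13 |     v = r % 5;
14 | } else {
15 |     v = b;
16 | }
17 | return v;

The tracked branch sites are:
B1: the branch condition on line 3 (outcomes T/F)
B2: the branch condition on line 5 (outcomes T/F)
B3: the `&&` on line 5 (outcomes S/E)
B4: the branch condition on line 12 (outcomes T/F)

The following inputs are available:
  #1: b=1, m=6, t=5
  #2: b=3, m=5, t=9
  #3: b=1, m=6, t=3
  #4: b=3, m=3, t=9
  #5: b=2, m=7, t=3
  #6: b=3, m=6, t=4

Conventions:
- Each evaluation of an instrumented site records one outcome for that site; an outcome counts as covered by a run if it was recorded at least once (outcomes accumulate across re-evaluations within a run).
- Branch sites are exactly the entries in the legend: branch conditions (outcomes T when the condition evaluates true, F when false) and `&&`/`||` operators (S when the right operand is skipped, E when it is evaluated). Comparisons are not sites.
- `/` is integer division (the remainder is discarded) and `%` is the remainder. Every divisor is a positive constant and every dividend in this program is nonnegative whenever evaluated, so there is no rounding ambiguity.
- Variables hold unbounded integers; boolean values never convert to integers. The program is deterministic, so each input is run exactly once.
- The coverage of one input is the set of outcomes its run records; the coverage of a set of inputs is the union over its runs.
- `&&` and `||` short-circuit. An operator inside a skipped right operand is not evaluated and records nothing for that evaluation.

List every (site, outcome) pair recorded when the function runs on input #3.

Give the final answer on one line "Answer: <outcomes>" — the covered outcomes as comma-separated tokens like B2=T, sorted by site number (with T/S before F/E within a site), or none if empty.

Running input #3 (b=1, m=6, t=3), event by event:
  B1->F, B3->E, B2->T, B4->F
distinct outcomes covered: B1=F, B2=T, B3=E, B4=F

Answer: B1=F, B2=T, B3=E, B4=F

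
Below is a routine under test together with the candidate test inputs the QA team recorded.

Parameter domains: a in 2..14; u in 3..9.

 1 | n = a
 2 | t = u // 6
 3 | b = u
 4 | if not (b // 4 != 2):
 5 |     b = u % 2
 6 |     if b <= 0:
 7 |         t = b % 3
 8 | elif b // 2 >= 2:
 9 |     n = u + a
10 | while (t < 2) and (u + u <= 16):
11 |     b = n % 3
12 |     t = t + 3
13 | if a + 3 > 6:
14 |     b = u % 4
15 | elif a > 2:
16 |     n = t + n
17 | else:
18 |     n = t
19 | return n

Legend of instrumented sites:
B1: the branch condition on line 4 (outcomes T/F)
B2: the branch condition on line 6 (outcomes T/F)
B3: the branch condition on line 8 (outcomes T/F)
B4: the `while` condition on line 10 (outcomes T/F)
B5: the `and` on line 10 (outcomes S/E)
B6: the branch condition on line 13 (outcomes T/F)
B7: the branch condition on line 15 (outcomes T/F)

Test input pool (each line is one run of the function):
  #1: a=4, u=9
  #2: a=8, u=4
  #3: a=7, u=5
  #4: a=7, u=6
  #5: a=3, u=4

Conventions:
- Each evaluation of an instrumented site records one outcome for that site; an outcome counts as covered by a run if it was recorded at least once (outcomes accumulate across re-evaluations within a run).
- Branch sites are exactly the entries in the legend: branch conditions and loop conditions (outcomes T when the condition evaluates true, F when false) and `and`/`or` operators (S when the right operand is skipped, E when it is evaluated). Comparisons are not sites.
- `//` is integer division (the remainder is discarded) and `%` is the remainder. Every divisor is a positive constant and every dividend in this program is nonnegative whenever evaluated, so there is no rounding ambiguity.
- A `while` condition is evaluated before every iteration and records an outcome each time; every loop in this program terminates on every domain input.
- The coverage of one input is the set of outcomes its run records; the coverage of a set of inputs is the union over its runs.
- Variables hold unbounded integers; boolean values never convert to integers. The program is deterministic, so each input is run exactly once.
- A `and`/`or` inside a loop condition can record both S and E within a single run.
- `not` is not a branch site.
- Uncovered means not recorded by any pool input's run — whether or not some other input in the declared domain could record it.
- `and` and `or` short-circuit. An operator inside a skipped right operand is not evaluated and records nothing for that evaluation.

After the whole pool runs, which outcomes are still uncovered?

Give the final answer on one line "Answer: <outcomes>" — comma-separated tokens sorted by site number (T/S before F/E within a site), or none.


run #1 (a=4, u=9) records B1=T, B2=F, B4=F, B5=E, B6=T
run #2 (a=8, u=4) records B1=F, B3=T, B4=T, B4=F, B5=S, B5=E, B6=T
run #3 (a=7, u=5) records B1=F, B3=T, B4=T, B4=F, B5=S, B5=E, B6=T
run #4 (a=7, u=6) records B1=F, B3=T, B4=T, B4=F, B5=S, B5=E, B6=T
run #5 (a=3, u=4) records B1=F, B3=T, B4=T, B4=F, B5=S, B5=E, B6=F, B7=T
union over the pool: B1=T, B1=F, B2=F, B3=T, B4=T, B4=F, B5=S, B5=E, B6=T, B6=F, B7=T
uncovered (3 of 14): B2=T, B3=F, B7=F
Answer: B2=T, B3=F, B7=F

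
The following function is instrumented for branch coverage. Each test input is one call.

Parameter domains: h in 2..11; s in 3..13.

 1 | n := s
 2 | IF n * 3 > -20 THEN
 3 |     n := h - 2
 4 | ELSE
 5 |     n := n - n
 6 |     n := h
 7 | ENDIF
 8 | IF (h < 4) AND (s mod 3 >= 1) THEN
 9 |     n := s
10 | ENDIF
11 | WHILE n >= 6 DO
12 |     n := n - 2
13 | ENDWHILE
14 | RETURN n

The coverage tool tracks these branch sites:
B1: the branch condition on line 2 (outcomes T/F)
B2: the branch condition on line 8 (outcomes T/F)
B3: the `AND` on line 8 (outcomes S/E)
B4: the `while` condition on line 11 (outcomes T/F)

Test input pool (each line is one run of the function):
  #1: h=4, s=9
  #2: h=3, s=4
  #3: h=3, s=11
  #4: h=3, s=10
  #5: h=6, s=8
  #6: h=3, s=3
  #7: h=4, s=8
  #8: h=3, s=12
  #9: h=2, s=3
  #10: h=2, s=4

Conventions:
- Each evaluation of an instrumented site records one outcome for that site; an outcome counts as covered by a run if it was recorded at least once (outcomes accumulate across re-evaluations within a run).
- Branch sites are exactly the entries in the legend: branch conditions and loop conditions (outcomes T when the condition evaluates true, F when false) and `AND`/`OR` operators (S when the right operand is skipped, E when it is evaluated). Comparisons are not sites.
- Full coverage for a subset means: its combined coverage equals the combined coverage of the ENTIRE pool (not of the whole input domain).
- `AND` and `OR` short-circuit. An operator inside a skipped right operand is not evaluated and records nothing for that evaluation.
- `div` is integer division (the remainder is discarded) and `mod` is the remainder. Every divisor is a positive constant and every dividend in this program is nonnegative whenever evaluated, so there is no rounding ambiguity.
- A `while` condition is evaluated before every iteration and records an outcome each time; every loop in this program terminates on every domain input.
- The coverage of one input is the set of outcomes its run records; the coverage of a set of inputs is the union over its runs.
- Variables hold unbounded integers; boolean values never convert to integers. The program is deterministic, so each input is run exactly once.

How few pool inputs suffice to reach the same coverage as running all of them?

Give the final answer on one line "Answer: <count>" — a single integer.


run #1 (h=4, s=9) records B1=T, B2=F, B3=S, B4=F
run #2 (h=3, s=4) records B1=T, B2=T, B3=E, B4=F
run #3 (h=3, s=11) records B1=T, B2=T, B3=E, B4=T, B4=F
run #4 (h=3, s=10) records B1=T, B2=T, B3=E, B4=T, B4=F
run #5 (h=6, s=8) records B1=T, B2=F, B3=S, B4=F
run #6 (h=3, s=3) records B1=T, B2=F, B3=E, B4=F
run #7 (h=4, s=8) records B1=T, B2=F, B3=S, B4=F
run #8 (h=3, s=12) records B1=T, B2=F, B3=E, B4=F
run #9 (h=2, s=3) records B1=T, B2=F, B3=E, B4=F
run #10 (h=2, s=4) records B1=T, B2=T, B3=E, B4=F
the full pool covers 7 outcomes: B1=T, B2=T, B2=F, B3=S, B3=E, B4=T, B4=F
size 1 is not enough: best union over all size-1 subsets is 5/7
the canonical winner is {1, 3}: size 2, full 7-outcome coverage, earliest index list among size-2 covers
Answer: 2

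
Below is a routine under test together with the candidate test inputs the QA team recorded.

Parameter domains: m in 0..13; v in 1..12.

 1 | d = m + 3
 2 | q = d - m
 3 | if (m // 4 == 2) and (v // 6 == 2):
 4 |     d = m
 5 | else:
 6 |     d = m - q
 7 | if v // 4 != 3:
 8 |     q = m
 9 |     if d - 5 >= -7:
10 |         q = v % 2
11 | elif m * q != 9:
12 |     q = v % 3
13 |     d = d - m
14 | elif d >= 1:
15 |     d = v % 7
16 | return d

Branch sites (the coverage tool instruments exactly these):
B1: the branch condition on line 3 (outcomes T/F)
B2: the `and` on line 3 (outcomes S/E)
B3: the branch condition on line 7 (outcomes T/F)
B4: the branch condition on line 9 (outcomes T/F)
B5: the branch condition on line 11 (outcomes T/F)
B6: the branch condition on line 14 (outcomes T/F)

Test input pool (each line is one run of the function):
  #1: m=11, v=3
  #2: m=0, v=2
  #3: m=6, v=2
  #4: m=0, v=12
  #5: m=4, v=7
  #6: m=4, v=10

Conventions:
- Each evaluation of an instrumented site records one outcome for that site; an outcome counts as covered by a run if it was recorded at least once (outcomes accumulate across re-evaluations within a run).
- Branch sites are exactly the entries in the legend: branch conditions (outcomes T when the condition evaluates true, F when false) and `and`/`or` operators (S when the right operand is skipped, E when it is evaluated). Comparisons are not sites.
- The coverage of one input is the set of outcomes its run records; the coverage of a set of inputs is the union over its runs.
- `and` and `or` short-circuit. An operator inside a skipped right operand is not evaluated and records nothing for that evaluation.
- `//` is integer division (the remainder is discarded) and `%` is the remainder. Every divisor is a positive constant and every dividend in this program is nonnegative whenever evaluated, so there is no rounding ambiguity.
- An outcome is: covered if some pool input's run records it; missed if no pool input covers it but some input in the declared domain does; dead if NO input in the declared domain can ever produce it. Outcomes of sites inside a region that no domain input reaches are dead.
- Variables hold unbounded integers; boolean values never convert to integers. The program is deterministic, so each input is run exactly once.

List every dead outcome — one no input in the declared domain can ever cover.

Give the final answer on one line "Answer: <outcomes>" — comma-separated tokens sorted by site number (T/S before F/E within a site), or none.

exhaustive pass over the 168-input domain:
  B6=T: never recorded by any domain input -> dead
  reachable outcomes have witnesses, e.g. B1=T (e.g. m=8, v=12), B1=F (e.g. m=0, v=1), B2=S (e.g. m=0, v=1), B2=E (e.g. m=8, v=1)

Answer: B6=T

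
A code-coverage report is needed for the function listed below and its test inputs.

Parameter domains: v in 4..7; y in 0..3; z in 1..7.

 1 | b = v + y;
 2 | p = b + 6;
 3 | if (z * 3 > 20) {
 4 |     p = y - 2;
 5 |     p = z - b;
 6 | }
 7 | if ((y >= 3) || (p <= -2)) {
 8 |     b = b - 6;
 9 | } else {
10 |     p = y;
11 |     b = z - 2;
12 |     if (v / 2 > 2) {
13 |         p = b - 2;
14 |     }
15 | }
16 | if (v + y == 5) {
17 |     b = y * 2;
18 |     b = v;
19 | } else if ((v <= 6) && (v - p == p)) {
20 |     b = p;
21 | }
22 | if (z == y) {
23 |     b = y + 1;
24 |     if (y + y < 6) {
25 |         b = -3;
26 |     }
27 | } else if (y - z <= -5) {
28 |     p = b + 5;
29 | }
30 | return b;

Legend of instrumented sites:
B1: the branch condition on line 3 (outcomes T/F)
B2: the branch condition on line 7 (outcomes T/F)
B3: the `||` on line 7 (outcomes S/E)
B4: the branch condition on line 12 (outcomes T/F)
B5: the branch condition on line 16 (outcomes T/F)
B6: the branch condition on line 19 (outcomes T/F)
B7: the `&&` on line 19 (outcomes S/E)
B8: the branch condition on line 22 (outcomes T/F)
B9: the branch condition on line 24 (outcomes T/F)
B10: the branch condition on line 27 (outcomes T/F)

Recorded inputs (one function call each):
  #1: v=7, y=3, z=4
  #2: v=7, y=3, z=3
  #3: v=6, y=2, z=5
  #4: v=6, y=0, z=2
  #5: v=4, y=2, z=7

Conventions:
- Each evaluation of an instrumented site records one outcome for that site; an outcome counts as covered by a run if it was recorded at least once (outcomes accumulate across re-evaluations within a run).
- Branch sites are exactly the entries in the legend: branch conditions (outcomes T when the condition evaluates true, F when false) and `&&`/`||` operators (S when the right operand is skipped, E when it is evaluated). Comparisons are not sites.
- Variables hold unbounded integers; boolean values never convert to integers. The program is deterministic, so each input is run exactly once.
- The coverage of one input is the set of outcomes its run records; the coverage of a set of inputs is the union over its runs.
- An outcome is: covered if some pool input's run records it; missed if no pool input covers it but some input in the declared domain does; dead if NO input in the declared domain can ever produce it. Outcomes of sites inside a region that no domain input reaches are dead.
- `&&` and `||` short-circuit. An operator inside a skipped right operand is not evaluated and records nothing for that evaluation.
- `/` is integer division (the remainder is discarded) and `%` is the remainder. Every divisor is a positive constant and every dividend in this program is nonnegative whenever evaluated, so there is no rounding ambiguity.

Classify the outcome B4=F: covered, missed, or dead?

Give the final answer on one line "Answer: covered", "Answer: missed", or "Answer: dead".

B4=F is recorded by pool input(s) 5 -> covered

Answer: covered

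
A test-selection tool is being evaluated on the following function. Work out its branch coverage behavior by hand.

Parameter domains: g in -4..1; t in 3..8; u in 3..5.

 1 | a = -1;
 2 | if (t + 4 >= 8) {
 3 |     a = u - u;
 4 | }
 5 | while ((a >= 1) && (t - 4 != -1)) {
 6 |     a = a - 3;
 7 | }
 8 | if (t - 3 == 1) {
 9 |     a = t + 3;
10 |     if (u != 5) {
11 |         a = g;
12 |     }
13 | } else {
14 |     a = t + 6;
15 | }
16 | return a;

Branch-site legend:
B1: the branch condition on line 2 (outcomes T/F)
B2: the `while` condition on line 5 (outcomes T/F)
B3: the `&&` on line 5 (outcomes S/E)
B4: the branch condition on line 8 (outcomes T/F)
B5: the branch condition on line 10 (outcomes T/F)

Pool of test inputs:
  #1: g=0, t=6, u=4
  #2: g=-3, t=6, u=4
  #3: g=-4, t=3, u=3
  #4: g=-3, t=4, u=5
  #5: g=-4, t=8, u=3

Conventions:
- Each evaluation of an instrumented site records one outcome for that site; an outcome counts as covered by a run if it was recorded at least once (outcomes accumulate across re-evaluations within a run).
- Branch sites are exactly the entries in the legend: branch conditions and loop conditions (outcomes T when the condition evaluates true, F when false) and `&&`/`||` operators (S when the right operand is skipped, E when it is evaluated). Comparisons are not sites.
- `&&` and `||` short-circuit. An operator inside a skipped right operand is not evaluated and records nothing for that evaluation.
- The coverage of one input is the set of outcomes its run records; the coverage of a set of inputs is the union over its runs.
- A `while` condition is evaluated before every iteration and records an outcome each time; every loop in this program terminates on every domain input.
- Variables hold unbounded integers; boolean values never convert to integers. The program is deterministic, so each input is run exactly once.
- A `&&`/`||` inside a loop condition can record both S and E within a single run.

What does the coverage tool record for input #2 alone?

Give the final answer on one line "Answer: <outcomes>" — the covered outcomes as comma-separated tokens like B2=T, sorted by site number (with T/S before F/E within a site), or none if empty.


Running input #2 (g=-3, t=6, u=4), event by event:
  B1->T, B3->S, B2->F, B4->F
collecting distinct outcomes: B1=T, B2=F, B3=S, B4=F
Answer: B1=T, B2=F, B3=S, B4=F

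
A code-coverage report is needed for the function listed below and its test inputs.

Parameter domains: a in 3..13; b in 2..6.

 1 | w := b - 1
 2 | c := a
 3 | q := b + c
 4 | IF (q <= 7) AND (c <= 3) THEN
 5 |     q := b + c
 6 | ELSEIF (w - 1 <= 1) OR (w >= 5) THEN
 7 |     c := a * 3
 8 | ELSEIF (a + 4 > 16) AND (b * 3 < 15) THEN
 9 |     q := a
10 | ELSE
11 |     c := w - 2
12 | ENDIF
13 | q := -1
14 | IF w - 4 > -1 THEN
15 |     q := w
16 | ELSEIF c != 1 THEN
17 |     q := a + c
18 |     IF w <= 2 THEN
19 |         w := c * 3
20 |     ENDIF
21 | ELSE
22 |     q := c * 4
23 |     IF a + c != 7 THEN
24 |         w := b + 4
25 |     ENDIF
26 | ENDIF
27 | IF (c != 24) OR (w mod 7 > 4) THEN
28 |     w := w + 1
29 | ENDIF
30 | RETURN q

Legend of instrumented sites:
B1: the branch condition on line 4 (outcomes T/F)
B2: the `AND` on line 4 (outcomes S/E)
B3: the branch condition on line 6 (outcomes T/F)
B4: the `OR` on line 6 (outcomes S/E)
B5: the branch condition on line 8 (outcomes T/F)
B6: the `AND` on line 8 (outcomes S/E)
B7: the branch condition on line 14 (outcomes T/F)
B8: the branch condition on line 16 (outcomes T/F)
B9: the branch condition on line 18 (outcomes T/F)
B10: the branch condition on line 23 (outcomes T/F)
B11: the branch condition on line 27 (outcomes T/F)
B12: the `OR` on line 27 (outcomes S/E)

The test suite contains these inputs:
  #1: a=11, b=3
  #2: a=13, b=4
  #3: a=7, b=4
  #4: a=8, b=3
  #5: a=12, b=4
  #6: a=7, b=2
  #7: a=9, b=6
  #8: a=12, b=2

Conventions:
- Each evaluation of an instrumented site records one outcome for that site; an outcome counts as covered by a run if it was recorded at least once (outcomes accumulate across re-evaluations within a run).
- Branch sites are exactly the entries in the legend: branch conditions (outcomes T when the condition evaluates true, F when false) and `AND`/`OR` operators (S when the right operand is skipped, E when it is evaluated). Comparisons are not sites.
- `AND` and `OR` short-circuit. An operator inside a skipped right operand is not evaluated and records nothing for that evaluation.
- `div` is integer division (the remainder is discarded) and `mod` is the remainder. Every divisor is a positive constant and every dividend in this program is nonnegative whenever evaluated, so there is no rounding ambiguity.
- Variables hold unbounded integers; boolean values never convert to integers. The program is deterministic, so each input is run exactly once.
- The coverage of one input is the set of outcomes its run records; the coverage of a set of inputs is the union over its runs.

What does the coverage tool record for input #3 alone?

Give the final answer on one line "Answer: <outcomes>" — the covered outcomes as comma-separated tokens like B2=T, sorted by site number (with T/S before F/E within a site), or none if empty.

Running input #3 (a=7, b=4), event by event:
  B2->S, B1->F, B4->E, B3->F, B6->S, B5->F, B7->F, B8->F, B10->T, B12->S
  B11->T
deduplicating events, the covered set is: B1=F, B2=S, B3=F, B4=E, B5=F, B6=S, B7=F, B8=F, B10=T, B11=T, B12=S

Answer: B1=F, B2=S, B3=F, B4=E, B5=F, B6=S, B7=F, B8=F, B10=T, B11=T, B12=S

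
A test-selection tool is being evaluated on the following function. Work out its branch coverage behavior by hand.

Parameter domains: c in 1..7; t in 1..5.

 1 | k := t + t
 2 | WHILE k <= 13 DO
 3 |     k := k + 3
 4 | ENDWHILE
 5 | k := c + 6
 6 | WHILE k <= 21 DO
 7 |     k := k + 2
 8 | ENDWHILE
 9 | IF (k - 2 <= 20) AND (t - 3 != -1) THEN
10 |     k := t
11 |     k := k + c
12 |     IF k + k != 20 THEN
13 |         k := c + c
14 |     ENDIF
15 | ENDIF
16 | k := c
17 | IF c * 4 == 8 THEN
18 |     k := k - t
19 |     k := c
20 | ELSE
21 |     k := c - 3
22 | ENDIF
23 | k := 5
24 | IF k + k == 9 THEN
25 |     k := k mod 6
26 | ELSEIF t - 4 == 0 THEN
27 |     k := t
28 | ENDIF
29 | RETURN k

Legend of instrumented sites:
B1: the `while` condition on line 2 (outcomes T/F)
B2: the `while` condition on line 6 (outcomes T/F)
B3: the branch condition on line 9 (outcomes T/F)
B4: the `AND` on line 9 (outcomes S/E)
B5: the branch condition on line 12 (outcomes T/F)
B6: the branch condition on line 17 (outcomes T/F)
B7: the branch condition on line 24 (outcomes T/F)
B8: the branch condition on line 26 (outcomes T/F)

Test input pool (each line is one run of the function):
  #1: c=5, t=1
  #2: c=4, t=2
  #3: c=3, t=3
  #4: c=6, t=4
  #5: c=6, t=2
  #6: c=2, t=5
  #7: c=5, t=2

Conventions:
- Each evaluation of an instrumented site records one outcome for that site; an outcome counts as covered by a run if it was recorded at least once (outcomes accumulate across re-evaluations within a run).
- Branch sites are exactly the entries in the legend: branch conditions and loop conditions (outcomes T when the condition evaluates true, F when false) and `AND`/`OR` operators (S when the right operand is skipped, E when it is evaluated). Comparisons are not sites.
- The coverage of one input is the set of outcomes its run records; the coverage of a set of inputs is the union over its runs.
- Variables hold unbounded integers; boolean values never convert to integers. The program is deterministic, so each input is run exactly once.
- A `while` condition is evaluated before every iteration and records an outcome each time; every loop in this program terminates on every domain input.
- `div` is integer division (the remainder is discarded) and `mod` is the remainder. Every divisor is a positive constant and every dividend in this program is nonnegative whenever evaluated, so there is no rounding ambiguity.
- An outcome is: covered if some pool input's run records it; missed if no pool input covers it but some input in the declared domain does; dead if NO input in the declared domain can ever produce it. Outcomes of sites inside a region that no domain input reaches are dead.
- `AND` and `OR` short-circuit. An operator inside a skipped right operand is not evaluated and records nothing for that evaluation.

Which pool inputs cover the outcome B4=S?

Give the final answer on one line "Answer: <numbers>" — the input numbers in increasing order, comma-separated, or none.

input #1 (c=5, t=1): produces B4=S
input #2 (c=4, t=2): does not produce B4=S
input #3 (c=3, t=3): produces B4=S
input #4 (c=6, t=4): does not produce B4=S
input #5 (c=6, t=2): does not produce B4=S
input #6 (c=2, t=5): does not produce B4=S
input #7 (c=5, t=2): produces B4=S

Answer: 1, 3, 7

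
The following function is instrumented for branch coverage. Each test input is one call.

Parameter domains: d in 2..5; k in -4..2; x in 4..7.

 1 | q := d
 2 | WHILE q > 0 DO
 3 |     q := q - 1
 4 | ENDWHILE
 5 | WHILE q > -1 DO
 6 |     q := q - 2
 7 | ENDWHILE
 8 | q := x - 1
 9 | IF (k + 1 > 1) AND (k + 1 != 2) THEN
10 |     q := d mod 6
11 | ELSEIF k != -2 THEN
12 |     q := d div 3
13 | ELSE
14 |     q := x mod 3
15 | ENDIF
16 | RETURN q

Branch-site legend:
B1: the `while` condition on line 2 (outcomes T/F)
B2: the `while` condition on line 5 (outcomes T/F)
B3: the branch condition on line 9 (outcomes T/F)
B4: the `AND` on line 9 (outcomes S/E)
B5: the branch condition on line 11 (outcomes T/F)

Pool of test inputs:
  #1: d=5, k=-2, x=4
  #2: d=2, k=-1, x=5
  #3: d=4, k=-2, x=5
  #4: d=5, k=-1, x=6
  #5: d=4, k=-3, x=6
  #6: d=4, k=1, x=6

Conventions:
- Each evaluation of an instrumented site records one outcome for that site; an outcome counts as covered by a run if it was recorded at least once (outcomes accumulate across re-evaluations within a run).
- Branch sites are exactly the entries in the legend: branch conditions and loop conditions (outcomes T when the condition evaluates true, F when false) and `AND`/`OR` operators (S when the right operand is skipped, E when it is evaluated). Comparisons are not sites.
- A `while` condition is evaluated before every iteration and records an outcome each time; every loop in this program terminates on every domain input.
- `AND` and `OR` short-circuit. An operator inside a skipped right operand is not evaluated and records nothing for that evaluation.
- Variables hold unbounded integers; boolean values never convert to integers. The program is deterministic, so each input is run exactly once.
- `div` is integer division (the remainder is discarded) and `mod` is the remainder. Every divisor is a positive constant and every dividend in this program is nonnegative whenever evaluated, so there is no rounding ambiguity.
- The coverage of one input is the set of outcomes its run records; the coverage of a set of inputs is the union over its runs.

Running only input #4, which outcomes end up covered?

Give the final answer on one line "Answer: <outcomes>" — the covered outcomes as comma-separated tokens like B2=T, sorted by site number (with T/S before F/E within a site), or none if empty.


Tracing the run of input #4 (d=5, k=-1, x=6):
  B1->T, B1->T, B1->T, B1->T, B1->T, B1->F, B2->T, B2->F, B4->S, B3->F
  B5->T
collecting distinct outcomes: B1=T, B1=F, B2=T, B2=F, B3=F, B4=S, B5=T
Answer: B1=T, B1=F, B2=T, B2=F, B3=F, B4=S, B5=T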